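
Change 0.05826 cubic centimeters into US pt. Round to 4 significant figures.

1 cubic centimeter = 0.00211338 US pt.
Thus 0.05826 × 0.00211338 ≈ 0.0001231 US pt.

0.0001231 US pt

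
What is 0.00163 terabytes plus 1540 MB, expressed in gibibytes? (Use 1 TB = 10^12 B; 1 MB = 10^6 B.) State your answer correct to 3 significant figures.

2.95 gibibytes

0.00163 TB = 1.51806 GiB and 1540 MB = 1.43424 GiB.
1.51806 + 1.43424 ≈ 2.95 GiB.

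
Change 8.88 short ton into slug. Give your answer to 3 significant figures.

552 slug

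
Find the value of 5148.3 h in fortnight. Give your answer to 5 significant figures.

1 hour = 0.00297619 fortnights.
So 5148.3 × 0.00297619 ≈ 15.322 fortnight.

15.322 fortnights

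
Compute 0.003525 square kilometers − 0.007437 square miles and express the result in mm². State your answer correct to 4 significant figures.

-1.574 × 10^10 mm²

0.003525 km² = 3.52500 × 10^9 mm² and 0.007437 mi² = 1.92617 × 10^10 mm².
3.52500 × 10^9 − 1.92617 × 10^10 ≈ -1.574 × 10^10 mm².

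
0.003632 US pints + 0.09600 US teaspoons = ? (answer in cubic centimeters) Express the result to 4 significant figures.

0.003632 US pt = 1.71858 cm³ and 0.09600 US tsp = 0.473176 cm³.
1.71858 + 0.473176 ≈ 2.192 cm³.

2.192 cm³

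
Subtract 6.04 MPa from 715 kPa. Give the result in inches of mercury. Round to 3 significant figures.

-1570 inHg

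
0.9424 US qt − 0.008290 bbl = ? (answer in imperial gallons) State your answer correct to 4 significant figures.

-0.09374 imperial gallons

0.9424 US qt = 0.196178 imp gal and 0.008290 bbl = 0.289920 imp gal.
0.196178 − 0.289920 ≈ -0.09374 imp gal.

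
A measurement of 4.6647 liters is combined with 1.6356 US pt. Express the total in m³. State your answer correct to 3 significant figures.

4.6647 L = 0.00466470 m³ and 1.6356 US pt = 0.000773927 m³.
0.00466470 + 0.000773927 ≈ 0.00544 m³.

0.00544 m³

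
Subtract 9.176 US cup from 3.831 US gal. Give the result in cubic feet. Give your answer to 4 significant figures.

0.4355 cubic feet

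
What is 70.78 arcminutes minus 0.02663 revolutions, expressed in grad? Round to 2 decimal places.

-9.34 grad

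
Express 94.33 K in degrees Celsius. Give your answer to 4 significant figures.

-178.8 degrees Celsius

K = °C + 273.15.
Applying the formula gives -178.8 °C.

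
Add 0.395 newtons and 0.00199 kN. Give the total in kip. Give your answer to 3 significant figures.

0.000536 kips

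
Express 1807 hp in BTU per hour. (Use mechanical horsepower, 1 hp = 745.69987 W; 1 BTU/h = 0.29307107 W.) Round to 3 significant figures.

1 horsepower = 2544.43 BTU/h.
So 1807 × 2544.43 ≈ 4.60e+6 BTU/h.

4.60e+6 BTU/h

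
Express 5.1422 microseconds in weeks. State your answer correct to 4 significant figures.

1 μs = 1.65344 × 10^-12 wk.
5.1422 × 1.65344 × 10^-12 ≈ 8.502 × 10^-12 wk.

8.502 × 10^-12 wk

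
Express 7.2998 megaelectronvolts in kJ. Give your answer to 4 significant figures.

1.170 × 10^-15 kilojoules

1 MeV = 1.60218 × 10^-16 kilojoules.
7.2998 × 1.60218 × 10^-16 ≈ 1.170 × 10^-15 kJ.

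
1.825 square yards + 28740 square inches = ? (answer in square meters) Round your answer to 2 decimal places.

20.07 square meters

1.825 yd² = 1.52593 m² and 28740 in² = 18.5419 m².
1.52593 + 18.5419 ≈ 20.07 m².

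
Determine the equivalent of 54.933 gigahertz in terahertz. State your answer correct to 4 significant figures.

1 gigahertz = 0.00100000 THz.
So 54.933 × 0.00100000 ≈ 0.05493 THz.

0.05493 terahertz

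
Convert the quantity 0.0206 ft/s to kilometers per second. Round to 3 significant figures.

6.28e-6 km/s

1 foot per second = 0.000304800 km/s.
Thus 0.0206 × 0.000304800 ≈ 6.28e-6 km/s.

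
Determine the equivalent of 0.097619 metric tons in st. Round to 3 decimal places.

15.372 st

1 t = 157.473 st.
0.097619 × 157.473 ≈ 15.372 st.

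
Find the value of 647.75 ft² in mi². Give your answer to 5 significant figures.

2.3235 × 10^-5 mi²

1 ft² = 3.58701 × 10^-8 mi².
Then 647.75 × 3.58701 × 10^-8 ≈ 2.3235 × 10^-5 mi².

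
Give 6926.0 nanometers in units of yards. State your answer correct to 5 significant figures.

1 nm = 1.093613 × 10^-9 yd.
So 6926.0 × 1.093613 × 10^-9 ≈ 7.5744 × 10^-6 yd.

7.5744 × 10^-6 yd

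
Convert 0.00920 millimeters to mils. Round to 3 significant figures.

1 millimeter = 39.3701 mils.
0.00920 × 39.3701 ≈ 0.362 mil.

0.362 mil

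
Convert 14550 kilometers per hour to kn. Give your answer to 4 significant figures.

1 kilometer per hour = 0.539957 kn.
14550 × 0.539957 ≈ 7856 kn.

7856 kn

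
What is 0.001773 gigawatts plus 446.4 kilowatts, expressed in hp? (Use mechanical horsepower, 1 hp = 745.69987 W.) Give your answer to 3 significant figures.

2980 hp

0.001773 GW = 2377.63 hp and 446.4 kW = 598.632 hp.
2377.63 + 598.632 ≈ 2980 hp.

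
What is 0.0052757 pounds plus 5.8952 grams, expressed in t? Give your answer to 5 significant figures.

8.2882 × 10^-6 t

0.0052757 lb = 2.39302 × 10^-6 t and 5.8952 g = 5.89520 × 10^-6 t.
2.39302 × 10^-6 + 5.89520 × 10^-6 ≈ 8.2882 × 10^-6 t.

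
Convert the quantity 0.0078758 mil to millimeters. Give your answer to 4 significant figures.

1 mil = 0.0254000 millimeters.
So 0.0078758 × 0.0254000 ≈ 0.0002000 mm.

0.0002000 mm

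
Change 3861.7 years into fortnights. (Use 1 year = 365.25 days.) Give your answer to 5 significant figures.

100750 fortnights

1 yr = 26.0893 fortnights.
Then 3861.7 × 26.0893 ≈ 100750 fortnight.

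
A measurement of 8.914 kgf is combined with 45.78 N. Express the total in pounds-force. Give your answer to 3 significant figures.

8.914 kgf = 19.6520 lbf and 45.78 N = 10.2918 lbf.
19.6520 + 10.2918 ≈ 29.9 lbf.

29.9 lbf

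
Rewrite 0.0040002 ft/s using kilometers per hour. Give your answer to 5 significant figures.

0.0043893 kilometers per hour

1 ft/s = 1.09728 km/h.
Then 0.0040002 × 1.09728 ≈ 0.0043893 km/h.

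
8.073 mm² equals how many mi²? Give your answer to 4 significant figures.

3.117 × 10^-12 mi²

1 square millimeter = 3.86102 × 10^-13 square miles.
Then 8.073 × 3.86102 × 10^-13 ≈ 3.117 × 10^-12 mi².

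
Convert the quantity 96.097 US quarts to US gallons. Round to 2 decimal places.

24.02 US gal

1 US qt = 0.250000 US gallons.
Then 96.097 × 0.250000 ≈ 24.02 US gal.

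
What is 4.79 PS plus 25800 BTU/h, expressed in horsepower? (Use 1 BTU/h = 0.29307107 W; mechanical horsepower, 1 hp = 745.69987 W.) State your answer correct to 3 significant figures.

4.79 PS = 4.72447 hp and 25800 BTU/h = 10.1398 hp.
4.72447 + 10.1398 ≈ 14.9 hp.

14.9 hp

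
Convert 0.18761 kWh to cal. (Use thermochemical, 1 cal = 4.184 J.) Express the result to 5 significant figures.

161420 cal

1 kilowatt-hour = 860421 calories.
Then 0.18761 × 860421 ≈ 161420 cal.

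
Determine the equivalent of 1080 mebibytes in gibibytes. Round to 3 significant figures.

1 MiB = 0.0009765625 GiB.
1080 × 0.0009765625 ≈ 1.05 GiB.

1.05 GiB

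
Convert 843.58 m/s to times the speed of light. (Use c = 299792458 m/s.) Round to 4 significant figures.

1 m/s = 3.33564 × 10^-9 c.
So 843.58 × 3.33564 × 10^-9 ≈ 2.814 × 10^-6 c.

2.814 × 10^-6 c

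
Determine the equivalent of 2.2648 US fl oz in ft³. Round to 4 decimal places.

1 US fluid ounce = 0.00104438 cubic feet.
So 2.2648 × 0.00104438 ≈ 0.0024 ft³.

0.0024 cubic feet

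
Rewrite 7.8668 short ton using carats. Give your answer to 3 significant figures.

1 short ton = 4.53592e+6 ct.
Then 7.8668 × 4.53592e+6 ≈ 3.57e+7 ct.

3.57e+7 carats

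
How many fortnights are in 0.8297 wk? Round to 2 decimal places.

1 wk = 0.500000 fortnight.
Then 0.8297 × 0.500000 ≈ 0.41 fortnight.

0.41 fortnight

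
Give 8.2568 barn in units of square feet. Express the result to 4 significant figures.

1 barn = 1.07639 × 10^-27 ft².
Then 8.2568 × 1.07639 × 10^-27 ≈ 8.888 × 10^-27 ft².

8.888 × 10^-27 square feet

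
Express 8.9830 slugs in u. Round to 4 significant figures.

7.895e+28 u

1 slug = 8.78865e+27 u.
So 8.9830 × 8.78865e+27 ≈ 7.895e+28 u.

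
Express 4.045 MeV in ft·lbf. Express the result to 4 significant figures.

4.780e-13 ft·lbf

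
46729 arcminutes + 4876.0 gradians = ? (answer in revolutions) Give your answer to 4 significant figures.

46729 arcmin = 2.16338 rev and 4876.0 grad = 12.1900 rev.
2.16338 + 12.1900 ≈ 14.35 rev.

14.35 rev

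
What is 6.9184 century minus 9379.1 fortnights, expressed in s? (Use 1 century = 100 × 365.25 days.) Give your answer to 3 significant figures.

1.05e+10 seconds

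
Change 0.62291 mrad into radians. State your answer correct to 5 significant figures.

0.00062291 radians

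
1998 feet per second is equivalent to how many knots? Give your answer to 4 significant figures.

1 foot per second = 0.592484 knots.
Then 1998 × 0.592484 ≈ 1184 kn.

1184 kn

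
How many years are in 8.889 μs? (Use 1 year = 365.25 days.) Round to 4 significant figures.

2.817 × 10^-13 yr

1 microsecond = 3.16881 × 10^-14 years.
Then 8.889 × 3.16881 × 10^-14 ≈ 2.817 × 10^-13 yr.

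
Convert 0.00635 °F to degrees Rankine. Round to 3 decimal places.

°R = °F + 459.67.
Applying the formula gives 459.676 °R.

459.676 °R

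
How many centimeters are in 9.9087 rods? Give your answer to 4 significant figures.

4983 cm

1 rod = 502.920 cm.
So 9.9087 × 502.920 ≈ 4983 cm.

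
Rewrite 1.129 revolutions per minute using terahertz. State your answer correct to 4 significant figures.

1.882e-14 terahertz

1 rpm = 1.66667e-14 THz.
Then 1.129 × 1.66667e-14 ≈ 1.882e-14 THz.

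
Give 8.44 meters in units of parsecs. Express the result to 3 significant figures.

2.74 × 10^-16 parsecs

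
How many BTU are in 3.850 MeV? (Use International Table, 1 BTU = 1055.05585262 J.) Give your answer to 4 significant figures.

5.846e-16 BTU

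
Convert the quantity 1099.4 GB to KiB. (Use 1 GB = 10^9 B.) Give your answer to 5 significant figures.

1 GB = 976562.5 KiB.
So 1099.4 × 976562.5 ≈ 1.0736 × 10^9 KiB.

1.0736 × 10^9 KiB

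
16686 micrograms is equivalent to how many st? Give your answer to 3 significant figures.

2.63 × 10^-6 stone

1 microgram = 1.57473 × 10^-10 st.
Then 16686 × 1.57473 × 10^-10 ≈ 2.63 × 10^-6 st.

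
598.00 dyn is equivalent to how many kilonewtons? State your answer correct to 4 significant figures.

5.980 × 10^-6 kilonewtons

1 dyn = 1.00000 × 10^-8 kN.
Then 598.00 × 1.00000 × 10^-8 ≈ 5.980 × 10^-6 kN.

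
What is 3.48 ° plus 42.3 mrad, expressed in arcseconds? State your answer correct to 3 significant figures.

21300 arcsec

3.48 ° = 12528.0 arcsec and 42.3 mrad = 8725.00 arcsec.
12528.0 + 8725.00 ≈ 21300 arcsec.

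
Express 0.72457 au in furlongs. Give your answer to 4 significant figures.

5.388e+8 furlong

1 astronomical unit = 7.43646e+8 furlongs.
Then 0.72457 × 7.43646e+8 ≈ 5.388e+8 furlong.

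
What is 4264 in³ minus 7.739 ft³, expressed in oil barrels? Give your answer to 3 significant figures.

-0.939 oil barrels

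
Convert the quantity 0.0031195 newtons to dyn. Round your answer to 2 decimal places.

311.95 dynes

1 newton = 100000 dyn.
So 0.0031195 × 100000 ≈ 311.95 dyn.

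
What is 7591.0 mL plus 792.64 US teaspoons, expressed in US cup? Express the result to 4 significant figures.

7591.0 mL = 32.0853 US cup and 792.64 US tsp = 16.5133 US cup.
32.0853 + 16.5133 ≈ 48.60 US cup.

48.60 US cups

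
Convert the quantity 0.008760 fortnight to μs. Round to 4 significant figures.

1.060 × 10^10 μs

1 fortnight = 1.20960 × 10^12 μs.
Then 0.008760 × 1.20960 × 10^12 ≈ 1.060 × 10^10 μs.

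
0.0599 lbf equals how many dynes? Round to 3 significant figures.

26600 dyn

1 lbf = 444822 dyn.
Thus 0.0599 × 444822 ≈ 26600 dyn.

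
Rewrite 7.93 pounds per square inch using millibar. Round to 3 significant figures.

547 millibar

1 psi = 68.9476 millibar.
Thus 7.93 × 68.9476 ≈ 547 mbar.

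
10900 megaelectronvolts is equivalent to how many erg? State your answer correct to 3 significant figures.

0.0175 ergs

1 MeV = 1.60218 × 10^-6 ergs.
Thus 10900 × 1.60218 × 10^-6 ≈ 0.0175 erg.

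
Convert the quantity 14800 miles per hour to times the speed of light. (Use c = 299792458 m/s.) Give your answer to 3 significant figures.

1 mile per hour = 1.49116e-9 c.
Then 14800 × 1.49116e-9 ≈ 2.21e-5 c.

2.21e-5 c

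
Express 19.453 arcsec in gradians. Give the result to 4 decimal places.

0.0060 grad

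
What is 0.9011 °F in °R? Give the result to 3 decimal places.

460.571 degrees Rankine

°R = °F + 459.67.
Applying the formula gives 460.571 °R.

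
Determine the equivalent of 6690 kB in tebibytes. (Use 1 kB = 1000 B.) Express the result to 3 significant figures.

1 kB = 9.09495e-10 TiB.
6690 × 9.09495e-10 ≈ 6.08e-6 TiB.

6.08e-6 TiB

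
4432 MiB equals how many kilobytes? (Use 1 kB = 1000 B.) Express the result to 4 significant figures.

4.647e+6 kilobytes

1 mebibyte = 1048.58 kilobytes.
Thus 4432 × 1048.58 ≈ 4.647e+6 kB.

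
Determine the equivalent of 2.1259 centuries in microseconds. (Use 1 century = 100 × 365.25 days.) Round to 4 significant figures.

1 century = 3.15576e+15 μs.
Thus 2.1259 × 3.15576e+15 ≈ 6.709e+15 μs.

6.709e+15 microseconds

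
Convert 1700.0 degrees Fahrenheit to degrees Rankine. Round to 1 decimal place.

°R = °F + 459.67.
Applying the formula gives 2159.7 °R.

2159.7 °R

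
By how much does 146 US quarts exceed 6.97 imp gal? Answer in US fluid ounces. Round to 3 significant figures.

146 US qt = 4672.00 US fl oz and 6.97 imp gal = 1071.44 US fl oz.
4672.00 − 1071.44 ≈ 3600 US fl oz.

3600 US fl oz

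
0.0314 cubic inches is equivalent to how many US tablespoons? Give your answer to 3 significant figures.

1 cubic inch = 1.10823 US tbsp.
Thus 0.0314 × 1.10823 ≈ 0.0348 US tbsp.

0.0348 US tbsp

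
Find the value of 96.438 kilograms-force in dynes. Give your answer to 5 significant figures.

9.4573e+7 dynes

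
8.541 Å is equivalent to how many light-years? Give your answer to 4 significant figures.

9.028e-26 ly

1 Å = 1.05700e-26 ly.
So 8.541 × 1.05700e-26 ≈ 9.028e-26 ly.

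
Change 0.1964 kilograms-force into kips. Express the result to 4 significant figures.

1 kilogram-force = 0.00220462 kip.
Thus 0.1964 × 0.00220462 ≈ 0.0004330 kip.

0.0004330 kips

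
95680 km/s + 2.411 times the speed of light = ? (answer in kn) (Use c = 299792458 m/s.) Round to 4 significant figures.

95680 km/s = 1.85987e+8 kn and 2.411 c = 1.40501e+9 kn.
1.85987e+8 + 1.40501e+9 ≈ 1.591e+9 kn.

1.591e+9 kn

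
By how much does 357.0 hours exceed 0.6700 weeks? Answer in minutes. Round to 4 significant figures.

357.0 h = 21420.0 min and 0.6700 wk = 6753.60 min.
21420.0 − 6753.60 ≈ 14670 min.

14670 minutes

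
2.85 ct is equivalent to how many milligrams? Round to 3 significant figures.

1 carat = 200.000 mg.
So 2.85 × 200.000 ≈ 570 mg.

570 mg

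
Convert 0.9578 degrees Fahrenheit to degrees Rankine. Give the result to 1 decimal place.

°R = °F + 459.67.
Applying the formula gives 460.6 °R.

460.6 °R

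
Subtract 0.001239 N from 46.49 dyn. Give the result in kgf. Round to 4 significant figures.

46.49 dyn = 4.74066 × 10^-5 kgf and 0.001239 N = 0.000126343 kgf.
4.74066 × 10^-5 − 0.000126343 ≈ -7.894 × 10^-5 kgf.

-7.894 × 10^-5 kgf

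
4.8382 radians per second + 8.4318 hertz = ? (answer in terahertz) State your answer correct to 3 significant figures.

9.20e-12 THz

4.8382 rad/s = 7.70023e-13 THz and 8.4318 Hz = 8.43180e-12 THz.
7.70023e-13 + 8.43180e-12 ≈ 9.20e-12 THz.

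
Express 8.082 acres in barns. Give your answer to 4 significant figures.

3.271 × 10^32 barns

1 acre = 4.04686 × 10^31 barns.
So 8.082 × 4.04686 × 10^31 ≈ 3.271 × 10^32 barn.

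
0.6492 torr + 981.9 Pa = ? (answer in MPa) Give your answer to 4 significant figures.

0.6492 torr = 8.65529 × 10^-5 MPa and 981.9 Pa = 0.000981900 MPa.
8.65529 × 10^-5 + 0.000981900 ≈ 0.001068 MPa.

0.001068 MPa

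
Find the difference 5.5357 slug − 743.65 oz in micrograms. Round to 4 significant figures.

5.971 × 10^10 μg

5.5357 slug = 8.07875 × 10^10 μg and 743.65 oz = 2.10821 × 10^10 μg.
8.07875 × 10^10 − 2.10821 × 10^10 ≈ 5.971 × 10^10 μg.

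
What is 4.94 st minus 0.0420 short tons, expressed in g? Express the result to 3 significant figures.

-6730 grams

4.94 st = 31370.4 g and 0.0420 short ton = 38101.8 g.
31370.4 − 38101.8 ≈ -6730 g.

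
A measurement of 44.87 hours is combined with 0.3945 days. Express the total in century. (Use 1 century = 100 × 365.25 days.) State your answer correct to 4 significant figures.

6.199e-5 centuries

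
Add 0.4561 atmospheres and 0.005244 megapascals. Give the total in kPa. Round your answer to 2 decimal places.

0.4561 atm = 46.2143 kPa and 0.005244 MPa = 5.24400 kPa.
46.2143 + 5.24400 ≈ 51.46 kPa.

51.46 kilopascals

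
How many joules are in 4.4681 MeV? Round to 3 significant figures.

7.16e-13 joules

1 megaelectronvolt = 1.60218e-13 joules.
Thus 4.4681 × 1.60218e-13 ≈ 7.16e-13 J.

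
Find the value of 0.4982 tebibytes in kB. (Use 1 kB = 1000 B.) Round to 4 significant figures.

5.478e+8 kB

1 tebibyte = 1.09951e+9 kB.
Thus 0.4982 × 1.09951e+9 ≈ 5.478e+8 kB.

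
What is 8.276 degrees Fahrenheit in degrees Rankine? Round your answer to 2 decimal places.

467.95 °R

°R = °F + 459.67.
Applying the formula gives 467.95 °R.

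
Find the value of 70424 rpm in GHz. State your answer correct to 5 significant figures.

1.1737 × 10^-6 gigahertz

1 revolution per minute = 1.66667 × 10^-11 gigahertz.
Thus 70424 × 1.66667 × 10^-11 ≈ 1.1737 × 10^-6 GHz.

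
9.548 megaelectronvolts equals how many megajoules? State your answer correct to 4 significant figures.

1 megaelectronvolt = 1.60218e-19 megajoules.
Thus 9.548 × 1.60218e-19 ≈ 1.530e-18 MJ.

1.530e-18 megajoules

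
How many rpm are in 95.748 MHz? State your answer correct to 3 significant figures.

5.74 × 10^9 rpm

1 megahertz = 6.00000 × 10^7 revolutions per minute.
95.748 × 6.00000 × 10^7 ≈ 5.74 × 10^9 rpm.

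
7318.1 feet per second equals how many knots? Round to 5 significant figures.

4335.9 knots

1 foot per second = 0.592484 kn.
So 7318.1 × 0.592484 ≈ 4335.9 kn.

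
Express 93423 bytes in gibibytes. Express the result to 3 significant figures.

8.70 × 10^-5 GiB

1 byte = 9.31323 × 10^-10 GiB.
93423 × 9.31323 × 10^-10 ≈ 8.70 × 10^-5 GiB.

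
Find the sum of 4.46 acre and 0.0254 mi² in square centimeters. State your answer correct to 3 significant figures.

8.38 × 10^8 cm²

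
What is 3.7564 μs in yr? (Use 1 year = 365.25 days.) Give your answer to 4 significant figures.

1.190 × 10^-13 yr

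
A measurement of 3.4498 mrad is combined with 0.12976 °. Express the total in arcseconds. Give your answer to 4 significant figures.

1179 arcsec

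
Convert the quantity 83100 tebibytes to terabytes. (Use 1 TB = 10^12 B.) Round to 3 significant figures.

91400 TB

1 tebibyte = 1.09951 TB.
83100 × 1.09951 ≈ 91400 TB.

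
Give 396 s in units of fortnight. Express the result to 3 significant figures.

1 second = 8.26720e-7 fortnights.
Then 396 × 8.26720e-7 ≈ 0.000327 fortnight.

0.000327 fortnight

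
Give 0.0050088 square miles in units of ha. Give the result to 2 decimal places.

1 mi² = 258.999 ha.
Thus 0.0050088 × 258.999 ≈ 1.30 ha.

1.30 hectares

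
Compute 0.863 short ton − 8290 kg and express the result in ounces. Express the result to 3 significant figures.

0.863 short ton = 27616.0 oz and 8290 kg = 292421 oz.
27616.0 − 292421 ≈ -265000 oz.

-265000 oz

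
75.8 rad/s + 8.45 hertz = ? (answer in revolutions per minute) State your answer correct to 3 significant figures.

1230 rpm

75.8 rad/s = 723.837 rpm and 8.45 Hz = 507.000 rpm.
723.837 + 507.000 ≈ 1230 rpm.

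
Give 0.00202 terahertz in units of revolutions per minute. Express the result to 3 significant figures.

1 THz = 6.00000e+13 rpm.
Then 0.00202 × 6.00000e+13 ≈ 1.21e+11 rpm.

1.21e+11 revolutions per minute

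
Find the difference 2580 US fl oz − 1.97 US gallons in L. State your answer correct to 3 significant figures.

68.8 L

2580 US fl oz = 76.2997 L and 1.97 US gal = 7.45726 L.
76.2997 − 7.45726 ≈ 68.8 L.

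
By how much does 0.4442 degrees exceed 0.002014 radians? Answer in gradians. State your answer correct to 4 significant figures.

0.3653 grad

0.4442 ° = 0.493556 grad and 0.002014 rad = 0.128215 grad.
0.493556 − 0.128215 ≈ 0.3653 grad.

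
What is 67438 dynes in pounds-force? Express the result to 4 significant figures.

0.1516 pounds-force

1 dyn = 2.24809 × 10^-6 pounds-force.
Thus 67438 × 2.24809 × 10^-6 ≈ 0.1516 lbf.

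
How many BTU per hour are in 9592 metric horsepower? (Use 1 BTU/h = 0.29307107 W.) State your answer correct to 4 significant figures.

2.407e+7 BTU/h

1 metric horsepower = 2509.63 BTU/h.
Then 9592 × 2509.63 ≈ 2.407e+7 BTU/h.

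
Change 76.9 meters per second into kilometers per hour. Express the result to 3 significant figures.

277 kilometers per hour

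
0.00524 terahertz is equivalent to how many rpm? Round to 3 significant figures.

3.14 × 10^11 rpm

1 terahertz = 6.00000 × 10^13 rpm.
Thus 0.00524 × 6.00000 × 10^13 ≈ 3.14 × 10^11 rpm.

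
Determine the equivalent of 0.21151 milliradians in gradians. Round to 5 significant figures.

1 mrad = 0.0636620 grad.
0.21151 × 0.0636620 ≈ 0.013465 grad.

0.013465 gradians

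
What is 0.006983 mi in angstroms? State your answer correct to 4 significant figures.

1 mi = 1.60934 × 10^13 angstroms.
Thus 0.006983 × 1.60934 × 10^13 ≈ 1.124 × 10^11 Å.

1.124 × 10^11 angstroms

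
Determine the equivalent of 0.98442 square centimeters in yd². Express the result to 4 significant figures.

0.0001177 yd²

1 cm² = 0.000119599 yd².
So 0.98442 × 0.000119599 ≈ 0.0001177 yd².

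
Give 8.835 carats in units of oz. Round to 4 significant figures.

1 ct = 0.00705479 ounces.
So 8.835 × 0.00705479 ≈ 0.06233 oz.

0.06233 oz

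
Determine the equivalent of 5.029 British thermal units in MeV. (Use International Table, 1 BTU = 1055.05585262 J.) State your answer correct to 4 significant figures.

1 BTU = 6.58514e+15 MeV.
So 5.029 × 6.58514e+15 ≈ 3.312e+16 MeV.

3.312e+16 megaelectronvolts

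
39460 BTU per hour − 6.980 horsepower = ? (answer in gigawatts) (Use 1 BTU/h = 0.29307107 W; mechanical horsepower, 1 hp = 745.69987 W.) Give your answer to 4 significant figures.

6.360 × 10^-6 GW

39460 BTU/h = 1.15646 × 10^-5 GW and 6.980 hp = 5.20499 × 10^-6 GW.
1.15646 × 10^-5 − 5.20499 × 10^-6 ≈ 6.360 × 10^-6 GW.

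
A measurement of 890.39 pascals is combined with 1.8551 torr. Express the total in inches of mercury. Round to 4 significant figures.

0.3360 inHg

890.39 Pa = 0.262932 inHg and 1.8551 torr = 0.0730354 inHg.
0.262932 + 0.0730354 ≈ 0.3360 inHg.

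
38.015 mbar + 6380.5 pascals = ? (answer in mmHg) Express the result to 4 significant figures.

76.37 mmHg

38.015 mbar = 28.5136 mmHg and 6380.5 Pa = 47.8577 mmHg.
28.5136 + 47.8577 ≈ 76.37 mmHg.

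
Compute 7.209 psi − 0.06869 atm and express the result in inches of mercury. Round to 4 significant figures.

12.62 inHg

7.209 psi = 14.6777 inHg and 0.06869 atm = 2.05529 inHg.
14.6777 − 2.05529 ≈ 12.62 inHg.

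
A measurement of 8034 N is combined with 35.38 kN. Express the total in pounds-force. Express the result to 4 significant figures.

8034 N = 1806.12 lbf and 35.38 kN = 7953.74 lbf.
1806.12 + 7953.74 ≈ 9760 lbf.

9760 pounds-force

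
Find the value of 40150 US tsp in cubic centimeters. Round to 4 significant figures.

197900 cm³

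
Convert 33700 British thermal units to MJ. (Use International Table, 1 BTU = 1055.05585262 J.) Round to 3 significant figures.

35.6 megajoules

1 BTU = 0.00105506 megajoules.
Then 33700 × 0.00105506 ≈ 35.6 MJ.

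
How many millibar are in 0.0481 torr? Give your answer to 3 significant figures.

1 torr = 1.33322 mbar.
Then 0.0481 × 1.33322 ≈ 0.0641 mbar.

0.0641 millibar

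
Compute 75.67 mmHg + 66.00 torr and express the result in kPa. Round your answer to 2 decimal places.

18.89 kPa

75.67 mmHg = 10.0885 kPa and 66.00 torr = 8.79928 kPa.
10.0885 + 8.79928 ≈ 18.89 kPa.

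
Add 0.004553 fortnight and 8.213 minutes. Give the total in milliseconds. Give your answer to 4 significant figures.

6.000e+6 ms

0.004553 fortnight = 5.50731e+6 ms and 8.213 min = 492780 ms.
5.50731e+6 + 492780 ≈ 6.000e+6 ms.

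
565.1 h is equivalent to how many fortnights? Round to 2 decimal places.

1 hour = 0.00297619 fortnights.
565.1 × 0.00297619 ≈ 1.68 fortnight.

1.68 fortnight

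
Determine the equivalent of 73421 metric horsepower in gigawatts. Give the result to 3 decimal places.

0.054 gigawatts

1 metric horsepower = 7.35499e-7 gigawatts.
Then 73421 × 7.35499e-7 ≈ 0.054 GW.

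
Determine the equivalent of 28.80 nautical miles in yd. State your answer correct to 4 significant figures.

1 nautical mile = 2025.37 yards.
Then 28.80 × 2025.37 ≈ 58330 yd.

58330 yards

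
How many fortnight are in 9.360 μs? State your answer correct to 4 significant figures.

7.738e-12 fortnights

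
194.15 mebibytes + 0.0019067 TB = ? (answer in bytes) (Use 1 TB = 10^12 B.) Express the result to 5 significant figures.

2.1103e+9 B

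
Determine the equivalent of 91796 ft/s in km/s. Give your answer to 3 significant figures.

28.0 km/s

1 ft/s = 0.000304800 km/s.
Then 91796 × 0.000304800 ≈ 28.0 km/s.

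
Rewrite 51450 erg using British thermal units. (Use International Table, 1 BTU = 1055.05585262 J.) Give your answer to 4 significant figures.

1 erg = 9.47817 × 10^-11 British thermal units.
51450 × 9.47817 × 10^-11 ≈ 4.877 × 10^-6 BTU.

4.877 × 10^-6 British thermal units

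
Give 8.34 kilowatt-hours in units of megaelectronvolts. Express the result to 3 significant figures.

1 kWh = 2.24694 × 10^19 megaelectronvolts.
Thus 8.34 × 2.24694 × 10^19 ≈ 1.87 × 10^20 MeV.

1.87 × 10^20 MeV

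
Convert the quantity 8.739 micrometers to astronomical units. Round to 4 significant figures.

1 micrometer = 6.68459 × 10^-18 astronomical units.
So 8.739 × 6.68459 × 10^-18 ≈ 5.842 × 10^-17 au.

5.842 × 10^-17 au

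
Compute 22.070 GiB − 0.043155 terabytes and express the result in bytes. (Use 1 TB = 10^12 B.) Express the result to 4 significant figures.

22.070 GiB = 2.36975 × 10^10 B and 0.043155 TB = 4.31550 × 10^10 B.
2.36975 × 10^10 − 4.31550 × 10^10 ≈ -1.946 × 10^10 B.

-1.946 × 10^10 B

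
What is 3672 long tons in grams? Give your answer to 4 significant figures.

3.731e+9 grams

1 long ton = 1.01605e+6 g.
So 3672 × 1.01605e+6 ≈ 3.731e+9 g.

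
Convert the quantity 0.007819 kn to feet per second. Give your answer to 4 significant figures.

1 kn = 1.68781 ft/s.
Thus 0.007819 × 1.68781 ≈ 0.01320 ft/s.

0.01320 ft/s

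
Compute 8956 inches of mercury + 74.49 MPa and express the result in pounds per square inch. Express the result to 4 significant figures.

8956 inHg = 4398.78 psi and 74.49 MPa = 10803.9 psi.
4398.78 + 10803.9 ≈ 15200 psi.

15200 psi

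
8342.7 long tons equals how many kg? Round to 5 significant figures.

8.4766 × 10^6 kilograms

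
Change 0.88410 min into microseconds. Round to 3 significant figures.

1 min = 6.00000 × 10^7 μs.
Thus 0.88410 × 6.00000 × 10^7 ≈ 5.30 × 10^7 μs.

5.30 × 10^7 μs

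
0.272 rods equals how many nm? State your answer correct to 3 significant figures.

1 rod = 5.02920 × 10^9 nm.
Thus 0.272 × 5.02920 × 10^9 ≈ 1.37 × 10^9 nm.

1.37 × 10^9 nm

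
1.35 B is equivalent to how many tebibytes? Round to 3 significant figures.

1.23e-12 TiB

1 B = 9.09495e-13 tebibytes.
1.35 × 9.09495e-13 ≈ 1.23e-12 TiB.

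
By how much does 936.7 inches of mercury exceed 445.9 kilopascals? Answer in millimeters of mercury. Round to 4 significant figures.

20450 mmHg

936.7 inHg = 23792.2 mmHg and 445.9 kPa = 3344.52 mmHg.
23792.2 − 3344.52 ≈ 20450 mmHg.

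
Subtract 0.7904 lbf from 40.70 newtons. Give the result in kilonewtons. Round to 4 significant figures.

0.03718 kN

40.70 N = 0.0407000 kN and 0.7904 lbf = 0.00351587 kN.
0.0407000 − 0.00351587 ≈ 0.03718 kN.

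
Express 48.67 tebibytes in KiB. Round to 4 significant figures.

1 TiB = 1.07374 × 10^9 kibibytes.
So 48.67 × 1.07374 × 10^9 ≈ 5.226 × 10^10 KiB.

5.226 × 10^10 KiB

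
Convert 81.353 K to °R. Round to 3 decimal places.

146.435 degrees Rankine

°R = K × 9/5.
Applying the formula gives 146.435 °R.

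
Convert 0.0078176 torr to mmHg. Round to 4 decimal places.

0.0078 mmHg

1 torr = 1.00000 millimeters of mercury.
Then 0.0078176 × 1.00000 ≈ 0.0078 mmHg.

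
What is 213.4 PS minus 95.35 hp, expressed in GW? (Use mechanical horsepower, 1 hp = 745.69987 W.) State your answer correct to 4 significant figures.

213.4 PS = 0.000156955 GW and 95.35 hp = 7.11025e-5 GW.
0.000156955 − 7.11025e-5 ≈ 8.585e-5 GW.

8.585e-5 GW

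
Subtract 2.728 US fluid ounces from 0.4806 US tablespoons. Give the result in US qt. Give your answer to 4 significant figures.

0.4806 US tbsp = 0.007509375 US qt and 2.728 US fl oz = 0.08525000 US qt.
0.007509375 − 0.08525000 ≈ -0.07774 US qt.

-0.07774 US qt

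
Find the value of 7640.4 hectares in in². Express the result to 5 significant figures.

1.1843e+11 square inches

1 ha = 1.55000e+7 in².
So 7640.4 × 1.55000e+7 ≈ 1.1843e+11 in².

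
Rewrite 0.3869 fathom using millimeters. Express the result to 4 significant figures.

1 fathom = 1828.80 mm.
So 0.3869 × 1828.80 ≈ 707.6 mm.

707.6 millimeters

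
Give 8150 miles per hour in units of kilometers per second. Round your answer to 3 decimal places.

1 mph = 0.000447040 km/s.
8150 × 0.000447040 ≈ 3.643 km/s.

3.643 km/s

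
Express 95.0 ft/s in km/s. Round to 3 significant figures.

0.0290 km/s

1 foot per second = 0.000304800 kilometers per second.
Thus 95.0 × 0.000304800 ≈ 0.0290 km/s.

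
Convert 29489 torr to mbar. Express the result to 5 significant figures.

39315 mbar

1 torr = 1.33322 millibar.
29489 × 1.33322 ≈ 39315 mbar.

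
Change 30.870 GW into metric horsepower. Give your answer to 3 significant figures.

4.20e+7 metric horsepower

1 GW = 1.35962e+6 PS.
30.870 × 1.35962e+6 ≈ 4.20e+7 PS.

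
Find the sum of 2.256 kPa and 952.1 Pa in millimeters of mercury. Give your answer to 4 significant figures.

2.256 kPa = 16.9214 mmHg and 952.1 Pa = 7.14134 mmHg.
16.9214 + 7.14134 ≈ 24.06 mmHg.

24.06 millimeters of mercury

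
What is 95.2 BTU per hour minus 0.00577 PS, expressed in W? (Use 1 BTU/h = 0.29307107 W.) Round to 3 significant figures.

95.2 BTU/h = 27.9004 W and 0.00577 PS = 4.24383 W.
27.9004 − 4.24383 ≈ 23.7 W.

23.7 W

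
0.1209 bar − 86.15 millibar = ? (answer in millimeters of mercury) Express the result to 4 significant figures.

0.1209 bar = 90.6824 mmHg and 86.15 mbar = 64.6178 mmHg.
90.6824 − 64.6178 ≈ 26.06 mmHg.

26.06 millimeters of mercury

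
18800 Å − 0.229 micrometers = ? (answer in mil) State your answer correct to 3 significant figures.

0.0650 mil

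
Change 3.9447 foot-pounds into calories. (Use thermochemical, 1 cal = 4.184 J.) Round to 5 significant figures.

1.2783 cal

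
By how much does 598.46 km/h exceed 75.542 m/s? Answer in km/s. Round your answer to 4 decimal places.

598.46 km/h = 0.166239 km/s and 75.542 m/s = 0.0755420 km/s.
0.166239 − 0.0755420 ≈ 0.0907 km/s.

0.0907 km/s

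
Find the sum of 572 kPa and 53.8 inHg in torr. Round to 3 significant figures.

572 kPa = 4290.35 torr and 53.8 inHg = 1366.52 torr.
4290.35 + 1366.52 ≈ 5660 torr.

5660 torr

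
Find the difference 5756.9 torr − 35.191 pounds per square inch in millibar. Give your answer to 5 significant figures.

5248.9 mbar

5756.9 torr = 7675.24 mbar and 35.191 psi = 2426.33 mbar.
7675.24 − 2426.33 ≈ 5248.9 mbar.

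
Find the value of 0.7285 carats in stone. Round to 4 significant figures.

2.294 × 10^-5 st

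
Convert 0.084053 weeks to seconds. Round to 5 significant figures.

50835 seconds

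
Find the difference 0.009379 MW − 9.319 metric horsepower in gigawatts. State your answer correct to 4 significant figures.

2.525 × 10^-6 GW

0.009379 MW = 9.37900 × 10^-6 GW and 9.319 PS = 6.85411 × 10^-6 GW.
9.37900 × 10^-6 − 6.85411 × 10^-6 ≈ 2.525 × 10^-6 GW.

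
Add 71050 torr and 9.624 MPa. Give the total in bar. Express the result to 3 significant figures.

191 bar

71050 torr = 94.7255 bar and 9.624 MPa = 96.2400 bar.
94.7255 + 96.2400 ≈ 191 bar.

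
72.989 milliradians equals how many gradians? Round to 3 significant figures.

1 mrad = 0.0636620 gradians.
Then 72.989 × 0.0636620 ≈ 4.65 grad.

4.65 grad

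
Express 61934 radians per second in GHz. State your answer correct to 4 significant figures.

9.857e-6 gigahertz

1 rad/s = 1.59155e-10 GHz.
So 61934 × 1.59155e-10 ≈ 9.857e-6 GHz.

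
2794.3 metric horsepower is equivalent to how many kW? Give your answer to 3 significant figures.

1 PS = 0.735499 kilowatts.
Then 2794.3 × 0.735499 ≈ 2060 kW.

2060 kW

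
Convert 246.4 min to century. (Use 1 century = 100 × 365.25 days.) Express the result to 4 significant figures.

4.685 × 10^-6 centuries

1 min = 1.90129 × 10^-8 century.
246.4 × 1.90129 × 10^-8 ≈ 4.685 × 10^-6 century.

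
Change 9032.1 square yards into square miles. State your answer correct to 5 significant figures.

0.0029158 square miles

1 square yard = 3.22831 × 10^-7 square miles.
Then 9032.1 × 3.22831 × 10^-7 ≈ 0.0029158 mi².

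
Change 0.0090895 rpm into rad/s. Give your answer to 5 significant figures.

0.00095185 radians per second

1 rpm = 0.104720 rad/s.
Thus 0.0090895 × 0.104720 ≈ 0.00095185 rad/s.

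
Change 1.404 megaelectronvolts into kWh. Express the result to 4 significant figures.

1 MeV = 4.45049 × 10^-20 kilowatt-hours.
So 1.404 × 4.45049 × 10^-20 ≈ 6.248 × 10^-20 kWh.

6.248 × 10^-20 kWh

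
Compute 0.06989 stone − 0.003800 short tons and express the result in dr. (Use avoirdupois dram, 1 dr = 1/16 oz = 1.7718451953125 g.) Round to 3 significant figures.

-1700 drams

0.06989 st = 250.486 dr and 0.003800 short ton = 1945.60 dr.
250.486 − 1945.60 ≈ -1700 dr.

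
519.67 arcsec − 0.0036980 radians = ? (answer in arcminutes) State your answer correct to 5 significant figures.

519.67 arcsec = 8.66117 arcmin and 0.0036980 rad = 12.7128 arcmin.
8.66117 − 12.7128 ≈ -4.0516 arcmin.

-4.0516 arcmin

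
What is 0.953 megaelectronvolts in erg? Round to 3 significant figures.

1.53 × 10^-6 erg

1 megaelectronvolt = 1.60218 × 10^-6 erg.
Then 0.953 × 1.60218 × 10^-6 ≈ 1.53 × 10^-6 erg.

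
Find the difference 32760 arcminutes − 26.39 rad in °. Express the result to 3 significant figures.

-966 degrees

32760 arcmin = 546.000 ° and 26.39 rad = 1512.04 °.
546.000 − 1512.04 ≈ -966 °.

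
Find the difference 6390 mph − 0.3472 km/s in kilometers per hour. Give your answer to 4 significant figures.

9034 kilometers per hour

6390 mph = 10283.7 km/h and 0.3472 km/s = 1249.92 km/h.
10283.7 − 1249.92 ≈ 9034 km/h.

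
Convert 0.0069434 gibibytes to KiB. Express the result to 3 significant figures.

1 GiB = 1.04858e+6 kibibytes.
Then 0.0069434 × 1.04858e+6 ≈ 7280 KiB.

7280 KiB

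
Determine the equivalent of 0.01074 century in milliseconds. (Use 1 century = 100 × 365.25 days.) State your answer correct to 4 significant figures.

3.389 × 10^10 ms

1 century = 3.15576 × 10^12 milliseconds.
0.01074 × 3.15576 × 10^12 ≈ 3.389 × 10^10 ms.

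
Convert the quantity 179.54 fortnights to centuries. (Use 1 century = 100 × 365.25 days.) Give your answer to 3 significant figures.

0.0688 century

1 fortnight = 0.000383299 century.
Thus 179.54 × 0.000383299 ≈ 0.0688 century.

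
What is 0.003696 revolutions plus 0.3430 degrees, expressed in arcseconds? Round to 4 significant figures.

6025 arcseconds

0.003696 rev = 4790.02 arcsec and 0.3430 ° = 1234.80 arcsec.
4790.02 + 1234.80 ≈ 6025 arcsec.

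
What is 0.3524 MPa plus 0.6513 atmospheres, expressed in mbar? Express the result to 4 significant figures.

0.3524 MPa = 3524.00 mbar and 0.6513 atm = 659.930 mbar.
3524.00 + 659.930 ≈ 4184 mbar.

4184 mbar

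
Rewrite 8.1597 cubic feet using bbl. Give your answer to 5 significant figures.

1.4533 oil barrels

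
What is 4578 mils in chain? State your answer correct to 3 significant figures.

0.00578 chain

1 mil = 1.26263e-6 chain.
4578 × 1.26263e-6 ≈ 0.00578 chain.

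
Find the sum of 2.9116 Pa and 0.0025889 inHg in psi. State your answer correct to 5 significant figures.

2.9116 Pa = 0.000422292 psi and 0.0025889 inHg = 0.00127155 psi.
0.000422292 + 0.00127155 ≈ 0.0016938 psi.

0.0016938 pounds per square inch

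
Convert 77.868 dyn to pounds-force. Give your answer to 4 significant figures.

0.0001751 lbf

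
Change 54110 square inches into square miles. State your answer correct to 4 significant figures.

1.348e-5 mi²

1 in² = 2.49098e-10 mi².
So 54110 × 2.49098e-10 ≈ 1.348e-5 mi².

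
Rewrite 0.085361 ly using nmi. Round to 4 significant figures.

1 light-year = 5.10839 × 10^12 nmi.
0.085361 × 5.10839 × 10^12 ≈ 4.361 × 10^11 nmi.

4.361 × 10^11 nmi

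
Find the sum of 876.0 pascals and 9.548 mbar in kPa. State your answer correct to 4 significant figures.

876.0 Pa = 0.876000 kPa and 9.548 mbar = 0.954800 kPa.
0.876000 + 0.954800 ≈ 1.831 kPa.

1.831 kilopascals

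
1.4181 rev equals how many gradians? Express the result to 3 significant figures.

567 grad

1 rev = 400.000 gradians.
Thus 1.4181 × 400.000 ≈ 567 grad.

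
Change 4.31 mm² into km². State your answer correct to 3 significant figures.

4.31e-12 km²

1 square millimeter = 1.00000e-12 km².
Then 4.31 × 1.00000e-12 ≈ 4.31e-12 km².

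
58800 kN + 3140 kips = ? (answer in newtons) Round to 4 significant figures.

58800 kN = 5.88000e+7 N and 3140 kip = 1.39674e+7 N.
5.88000e+7 + 1.39674e+7 ≈ 7.277e+7 N.

7.277e+7 N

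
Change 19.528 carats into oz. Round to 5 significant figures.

0.13777 oz

1 carat = 0.00705479 oz.
So 19.528 × 0.00705479 ≈ 0.13777 oz.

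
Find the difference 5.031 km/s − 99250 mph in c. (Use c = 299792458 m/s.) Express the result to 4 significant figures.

-0.0001312 c

5.031 km/s = 1.67816 × 10^-5 c and 99250 mph = 0.000147998 c.
1.67816 × 10^-5 − 0.000147998 ≈ -0.0001312 c.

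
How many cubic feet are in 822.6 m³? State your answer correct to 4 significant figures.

29050 cubic feet

1 m³ = 35.3147 ft³.
822.6 × 35.3147 ≈ 29050 ft³.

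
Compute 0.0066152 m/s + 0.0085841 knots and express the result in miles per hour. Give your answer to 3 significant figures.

0.0066152 m/s = 0.0147978 mph and 0.0085841 kn = 0.00987841 mph.
0.0147978 + 0.00987841 ≈ 0.0247 mph.

0.0247 mph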